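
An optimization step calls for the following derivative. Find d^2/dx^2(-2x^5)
Apply power rule 2 times:
d^1: -10x^4
d^2: -40x^3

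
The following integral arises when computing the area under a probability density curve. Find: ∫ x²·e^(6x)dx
Integration by parts twice:
First: u = x², dv = e^(6x) dx => x²e^(6x)/6 - (2/6)∫ xe^(6x) dx
Second (∫ xe^(6x) dx): xe^(6x)/6 - e^(6x)/36
Combining: e^(6x)(x²/6-2x/36+2/216)+C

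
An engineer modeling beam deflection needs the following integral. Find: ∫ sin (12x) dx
Using substitution u = 12x: ∫ sin(u) du/12 = -cos(u)/12+C

Answer: (-1/12)cos(12x)+C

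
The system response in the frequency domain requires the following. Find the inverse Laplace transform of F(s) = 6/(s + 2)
L^(-1){6/(s-a)}=c·e^(at)
Here a=-2, c=6

Answer: 6e^(-2t)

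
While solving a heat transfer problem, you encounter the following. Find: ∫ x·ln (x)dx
By parts: u=ln(x), dv=x dx
du=1/x dx, v=x^2/2
=x^2·ln(x)/2 - ∫ x/2 dx
=x^2·ln(x)/2 - x^2/4+C

Answer: x^2(ln(x)/2-1/4)+C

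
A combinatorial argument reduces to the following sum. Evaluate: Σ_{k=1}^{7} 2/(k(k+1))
Partial fractions: 2/(k(k + 1))=2/k - 2/(k + 1)
Telescoping sum: 2(1 - 1/8)=2·7/8

Answer: 7/4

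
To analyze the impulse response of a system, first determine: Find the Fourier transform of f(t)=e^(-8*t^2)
The Fourier transform of a Gaussian e^(-a*t^2) is sqrt(pi/a)*e^(-omega^2/(4a)).
With a=8: F(omega)=sqrt(pi/8)*e^(-omega^2/32)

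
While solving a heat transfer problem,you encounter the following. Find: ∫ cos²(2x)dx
Using identity cos²(u) = (1+cos(2u))/2:
∫ (1+cos(4x))/2 dx = x/2+sin(4x)/8+C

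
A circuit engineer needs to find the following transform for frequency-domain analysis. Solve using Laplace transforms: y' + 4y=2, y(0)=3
Take L of both sides: sY(s) - 3 + 4Y(s)=2/s
Y(s)(s + 4)=2/s + 3
Y(s)=2/(s(s + 4)) + 3/(s + 4)
Partial fractions: 2/(s(s + 4))=(1/2)/s - (1/2)/(s + 4)
So Y(s)=(1/2)/s + (5/2)/(s + 4)
Inverse transform (L^(-1){1/s}=1, L^(-1){1/(s + 4)}=e^(-4t)):

Answer: y(t)=1/2 + (5/2)·e^(-4t)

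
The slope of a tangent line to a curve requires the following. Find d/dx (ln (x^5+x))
Chain rule: d/dx[ln(u)] = u'/u where u = x^5 + x
u' = 5x^4 + 1

Answer: (5x^4 + 1)/(x^5 + x)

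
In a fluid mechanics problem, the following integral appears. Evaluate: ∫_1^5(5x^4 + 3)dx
Step 1: Find antiderivative F(x) = x^5+3x
Step 2: F(5) - F(1) = 3140 - (4) = 3136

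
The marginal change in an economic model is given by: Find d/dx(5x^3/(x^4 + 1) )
Quotient rule: (f/g)' = (f'g - fg')/g²
f = 5x^3, f' = 15x^2
g = x^4+1, g' = 4x^3

Answer: (15x^2·(x^4+1)-20x^6)/(x^4+1)²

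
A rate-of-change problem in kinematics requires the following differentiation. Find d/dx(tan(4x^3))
Chain rule: d/dx[tan(u)]=sec²(u)·u' where u=4x^3
u'=12x^2

Answer: 12x^2·sec²(4x^3)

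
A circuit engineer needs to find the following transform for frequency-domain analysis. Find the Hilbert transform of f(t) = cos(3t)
The Hilbert transform shifts each frequency component by -pi/2.
H{cos(wt)}=sin(wt)
With w=3: H{cos(3t)}=sin(3t)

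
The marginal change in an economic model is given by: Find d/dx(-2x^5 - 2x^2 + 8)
Power rule: d/dx(ax^n) = n·a·x^(n-1)
Term by term: -10·x^4 - 4·x

Answer: -10x^4 - 4x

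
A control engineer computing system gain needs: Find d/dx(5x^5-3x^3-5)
Power rule: d/dx(ax^n)=n·a·x^(n-1)
Term by term: 25·x^4-9·x^2

Answer: 25x^4-9x^2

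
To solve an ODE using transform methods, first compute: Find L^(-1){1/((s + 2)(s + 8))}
Partial fractions: 1/((s + 2)(s + 8)) = A/(s + 2) + B/(s + 8)
Cover-up: A = 1/(s + 8)|_{s = -2} = 1/6; B = 1/(s + 2)|_{s = -8} = -1/6
L^(-1) = (1/6)e^(-2t) - (1/6)e^(-8t)

Answer: (1/6)(e^(-2t) - e^(-8t))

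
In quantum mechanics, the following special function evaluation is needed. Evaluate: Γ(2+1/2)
Γ(n + 1/2) = (2n)!√π/(4^n·n!)
= 24√π/(16·2) = (3/4)·√π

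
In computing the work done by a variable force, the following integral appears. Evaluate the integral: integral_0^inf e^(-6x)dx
integral_0^inf e^(-6x) dx=[-1/6*e^(-6x)]_0^inf
=0 - (-1/6)=1/6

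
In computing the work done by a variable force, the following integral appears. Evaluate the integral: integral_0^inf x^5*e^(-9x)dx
This is a Gamma integral. Substitute u = 9x (du = 9 dx):
integral_0^inf x^5*e^(-9x) dx = (1/9^6) integral_0^inf u^5*e^(-u) du
= Gamma(6)/9^6 = 5!/9^6 = 120/531441

Answer: 40/177147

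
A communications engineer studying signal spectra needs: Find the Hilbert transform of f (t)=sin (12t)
The Hilbert transform shifts each frequency component by -pi/2.
H{sin(wt)} = -cos(wt)
With w = 12: H{sin(12t)} = -cos(12t)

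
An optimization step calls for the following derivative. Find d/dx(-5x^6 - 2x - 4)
Power rule: d/dx(ax^n)=n·a·x^(n-1)
Term by term: -30·x^5 - 2

Answer: -30x^5 - 2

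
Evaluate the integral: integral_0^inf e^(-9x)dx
integral_0^inf e^(-9x) dx = [-1/9 * e^(-9x)]_0^inf
= 0 - (-1/9) = 1/9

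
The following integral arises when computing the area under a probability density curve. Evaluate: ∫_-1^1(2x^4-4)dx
Step 1: Find antiderivative F(x)=(2/5)x^5 - 4x
Step 2: F(1) - F(-1)=-18/5 - (18/5)=-36/5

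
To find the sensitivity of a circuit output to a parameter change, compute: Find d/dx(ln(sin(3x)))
Chain rule: d/dx[ln(u)]=u'/u where u=sin(3x)
u'=3cos(3x)

Answer: (3cos(3x))/(sin(3x))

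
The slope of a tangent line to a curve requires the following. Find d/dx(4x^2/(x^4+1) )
Quotient rule: (f/g)' = (f'g - fg')/g²
f = 4x^2, f' = 8x
g = x^4+1, g' = 4x^3

Answer: (8x·(x^4+1)-16x^5)/(x^4+1)²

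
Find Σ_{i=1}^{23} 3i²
=3·n(n + 1)(2n + 1)/6=3·23·24·47/6=12972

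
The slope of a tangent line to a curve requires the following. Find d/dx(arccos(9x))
d/dx[arccos(u)] = -u'/√(1-u²), u = 9x, u' = 9

Answer: -9/√(1-81x²)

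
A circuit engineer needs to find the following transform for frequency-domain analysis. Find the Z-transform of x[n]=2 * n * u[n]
Z{n*u[n]}=z/(z-1)^2
By linearity: Z{2*n*u[n]}=2z/(z-1)^2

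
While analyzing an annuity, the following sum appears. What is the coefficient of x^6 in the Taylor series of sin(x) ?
sin(x) has only odd powers. Coefficient of x^6 = 0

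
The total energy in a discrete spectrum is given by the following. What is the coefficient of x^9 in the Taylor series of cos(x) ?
cos(x) has only even powers. Coefficient of x^9=0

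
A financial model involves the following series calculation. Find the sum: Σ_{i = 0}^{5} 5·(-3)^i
Geometric series: S=a(1 - r^n)/(1 - r)
a=5, r=-3, n=6
S=5(1 - 729)/4=-910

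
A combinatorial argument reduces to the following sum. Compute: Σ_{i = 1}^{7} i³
Using formula: Σ i^3=[n(n+1)/2]²=[7·8/2]²=784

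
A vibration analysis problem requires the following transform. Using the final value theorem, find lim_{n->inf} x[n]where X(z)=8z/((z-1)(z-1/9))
Final value theorem: lim x[n]=lim_{z->1} (z-1)*X(z)
(z-1)*X(z)=8z/(z-1/9)
As z->1: 8/(1-1/9)=8/(8/9)=9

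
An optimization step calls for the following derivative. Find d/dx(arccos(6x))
d/dx[arccos(u)] = -u'/√(1-u²), u = 6x, u' = 6

Answer: -6/√(1 - 36x²)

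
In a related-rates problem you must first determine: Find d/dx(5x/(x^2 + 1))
Quotient rule: (f/g)'=(f'g - fg')/g²
f=5x, f'=5
g=x^2 + 1, g'=2x

Answer: (5·(x^2 + 1) - 10x^2)/(x^2 + 1)²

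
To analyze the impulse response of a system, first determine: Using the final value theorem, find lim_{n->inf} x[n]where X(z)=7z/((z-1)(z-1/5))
Final value theorem: lim x[n] = lim_{z->1} (z-1) * X(z)
(z-1) * X(z) = 7z/(z-1/5)
As z->1: 7/(1 - 1/5) = 7/(4/5) = 35/4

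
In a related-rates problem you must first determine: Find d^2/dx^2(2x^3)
Apply power rule 2 times:
d^1: 6x^2
d^2: 12x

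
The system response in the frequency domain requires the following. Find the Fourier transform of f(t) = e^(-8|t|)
Using the standard pair: F{e^(-a|t|)}=2a/(a^2 + omega^2)
With a=8: F(omega)=16/(64 + omega^2)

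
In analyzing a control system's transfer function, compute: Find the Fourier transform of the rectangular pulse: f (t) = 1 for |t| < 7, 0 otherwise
F(omega)=integral from -7 to 7 of e^(-j * omega * t) dt
=2 * sin(7 * omega)/omega=14 * sinc(7 * omega/pi)

Answer: 2 * sin(7 * omega)/omega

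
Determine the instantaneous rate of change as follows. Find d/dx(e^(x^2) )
Chain rule: d/dx[e^u]=e^u · u' where u=x^2
u'=2x

Answer: 2x·e^(x^2)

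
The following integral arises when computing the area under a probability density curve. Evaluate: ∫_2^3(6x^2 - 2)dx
Step 1: Find antiderivative F(x) = 2x^3 - 2x
Step 2: F(3) - F(2) = 48 - (12) = 36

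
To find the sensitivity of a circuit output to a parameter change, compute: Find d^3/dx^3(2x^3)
Apply power rule 3 times:
d^1: 6x^2
d^2: 12x
d^3: 12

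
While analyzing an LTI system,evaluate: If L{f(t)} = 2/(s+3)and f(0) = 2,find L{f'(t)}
L{f'(t)} = s·F(s) - f(0) = 2s/(s+3)-2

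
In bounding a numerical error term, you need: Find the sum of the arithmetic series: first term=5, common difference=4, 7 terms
Last term: a_n = 5 + (7 - 1)·4 = 29
Sum = n(a_1 + a_n)/2 = 7(5 + 29)/2 = 119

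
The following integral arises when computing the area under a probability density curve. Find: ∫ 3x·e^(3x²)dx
Let u=3x², du=6x dx
∫ (1/2)e^u du=e^u/2 + C

Answer: e^(3x²)/2 + C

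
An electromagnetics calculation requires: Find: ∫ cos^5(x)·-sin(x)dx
Let u = cos(x), du = -sin(x) dx
∫ u^5 du = u^6/6+C

Answer: cos^6(x)/6+C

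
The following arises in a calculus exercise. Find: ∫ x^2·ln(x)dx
By parts: u=ln(x), dv=x^2 dx
du=1/x dx, v=x^3/3
=x^3·ln(x)/3 - ∫ x^2/3 dx
=x^3·ln(x)/3 - x^3/9 + C

Answer: x^3(ln(x)/3 - 1/9) + C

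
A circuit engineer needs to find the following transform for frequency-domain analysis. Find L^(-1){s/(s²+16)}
L^(-1){s/(s² + w²)}=cos(wt)
Here w=4

Answer: cos(4t)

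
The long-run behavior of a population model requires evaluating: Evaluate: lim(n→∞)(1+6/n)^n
This is the definition of e^6: lim(1 + 6/n)^n = e^6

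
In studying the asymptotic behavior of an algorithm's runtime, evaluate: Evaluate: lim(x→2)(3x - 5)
Polynomial is continuous, so substitute x = 2:
3·2-5 = 1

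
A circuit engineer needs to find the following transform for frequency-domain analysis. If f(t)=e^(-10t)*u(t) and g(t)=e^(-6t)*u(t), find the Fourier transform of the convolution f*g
By the convolution theorem: F{f*g}=F(omega)*G(omega)
F(omega)=1/(10+j*omega), G(omega)=1/(6+j*omega)
F{f*g}=1/((10+j*omega)(6+j*omega))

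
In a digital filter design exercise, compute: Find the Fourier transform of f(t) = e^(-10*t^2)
The Fourier transform of a Gaussian e^(-a*t^2) is sqrt(pi/a)*e^(-omega^2/(4a)).
With a = 10: F(omega) = sqrt(pi/10)*e^(-omega^2/40)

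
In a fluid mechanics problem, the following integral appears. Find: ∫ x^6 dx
Using power rule: ∫ x^6 dx=1/7 x^7+C=(1/7)x^7+C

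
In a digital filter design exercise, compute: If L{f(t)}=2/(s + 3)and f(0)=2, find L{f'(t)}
L{f'(t)}=s·F(s) - f(0)=2s/(s+3)-2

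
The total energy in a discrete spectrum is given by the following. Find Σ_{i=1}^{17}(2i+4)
= 2·Σ i + 4·17 = 2·153 + 68 = 374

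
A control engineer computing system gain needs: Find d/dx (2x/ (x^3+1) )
Quotient rule: (f/g)' = (f'g - fg')/g²
f = 2x, f' = 2
g = x^3+1, g' = 3x^2

Answer: (2·(x^3+1)-6x^3)/(x^3+1)²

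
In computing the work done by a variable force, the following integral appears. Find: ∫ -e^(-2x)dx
Since d/dx[e^(-2x)] = -2e^(-2x), we get 1/2 e^(-2x) + C

Answer: (1/2)e^(-2x) + C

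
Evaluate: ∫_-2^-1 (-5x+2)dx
Step 1: Find antiderivative F(x) = (-5/2)x^2+2x
Step 2: F(-1) - F(-2) = -9/2 - (-14) = 19/2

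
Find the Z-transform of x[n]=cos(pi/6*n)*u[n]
Z{cos(w0*n)*u[n]} = z(z - cos(w0))/(z^2-2z*cos(w0)+1)
With w0 = pi/6: X(z) = z(z - cos(pi/6))/(z^2-2z*cos(pi/6)+1)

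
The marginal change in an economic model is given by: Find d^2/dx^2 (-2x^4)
Apply power rule 2 times:
d^1: -8x^3
d^2: -24x^2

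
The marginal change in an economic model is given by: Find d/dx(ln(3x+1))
Chain rule: d/dx[ln(u)] = u'/u where u = 3x+1
u' = 3

Answer: (3)/(3x+1)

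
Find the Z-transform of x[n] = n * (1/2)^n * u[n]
Using the property Z{n*a^n*u[n]}=az/(z-a)^2
With a=1/2: X(z)=(1/2)z/(z - 1/2)^2, |z| > 1/2

Answer: (1/2)z/(z - 1/2)^2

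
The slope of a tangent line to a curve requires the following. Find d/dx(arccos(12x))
d/dx[arccos(u)]=-u'/√(1-u²), u=12x, u'=12

Answer: -12/√(1 - 144x²)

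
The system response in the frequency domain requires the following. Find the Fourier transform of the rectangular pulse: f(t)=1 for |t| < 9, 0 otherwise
F(omega) = integral from -9 to 9 of e^(-j * omega * t) dt
= 2 * sin(9 * omega)/omega = 18 * sinc(9 * omega/pi)

Answer: 2 * sin(9 * omega)/omega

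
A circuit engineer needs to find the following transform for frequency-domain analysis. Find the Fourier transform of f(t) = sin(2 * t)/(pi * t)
sin(W * t)/(pi * t)=(W/pi) * sinc(W * t/pi) is the impulse response of the ideal low-pass filter with cutoff W (here W=2).
Its Fourier transform is a rectangular function:
F(omega)=1 for |omega| < 2, 0 otherwise

Answer: rect(omega/4) [i.e., 1 for |omega| < 2, 0 otherwise]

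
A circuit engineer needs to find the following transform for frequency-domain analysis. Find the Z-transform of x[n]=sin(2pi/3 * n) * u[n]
Z{sin(w0 * n) * u[n]}=z * sin(w0)/(z^2-2z * cos(w0)+1)
With w0=2pi/3: X(z)=z * sin(2pi/3)/(z^2-2z * cos(2pi/3)+1)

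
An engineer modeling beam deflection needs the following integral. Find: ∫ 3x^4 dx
Using power rule: ∫ 3x^4 dx = 3/5 x^5+C = (3/5)x^5+C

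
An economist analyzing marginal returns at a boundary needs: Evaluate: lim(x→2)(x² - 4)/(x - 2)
Factor: (x² - 4) = (x-2)(x+2)
Cancel (x-2): lim(x→2) (x+2) = 4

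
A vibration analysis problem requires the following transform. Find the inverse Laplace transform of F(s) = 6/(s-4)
L^(-1){6/(s-a)}=c·e^(at)
Here a=4, c=6

Answer: 6e^(4t)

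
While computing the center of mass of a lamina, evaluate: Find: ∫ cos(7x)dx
Using substitution u=7x: ∫ cos(u) du/7=sin(u)/7+C

Answer: (1/7)sin(7x)+C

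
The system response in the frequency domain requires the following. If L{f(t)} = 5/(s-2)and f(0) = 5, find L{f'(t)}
L{f'(t)}=s·F(s) - f(0)=5s/(s-2) - 5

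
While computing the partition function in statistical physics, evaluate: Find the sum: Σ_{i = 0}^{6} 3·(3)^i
Geometric series: S=a(1 - r^n)/(1 - r)
a=3, r=3, n=7
S=3(1 - 2187)/-2=3279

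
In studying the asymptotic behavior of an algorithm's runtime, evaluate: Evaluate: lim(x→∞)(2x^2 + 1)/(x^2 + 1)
Divide numerator and denominator by x^2:
lim (2+1/x^2)/(1+1/x^2)=2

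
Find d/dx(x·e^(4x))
Product rule: (fg)'=f'g+fg'
f=x, f'=1
g=e^(4x), g'=4·e^(4x)

Answer: e^(4x)+4x·e^(4x)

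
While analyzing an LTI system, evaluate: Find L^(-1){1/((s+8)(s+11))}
Partial fractions: 1/((s+8)(s+11))=A/(s+8)+B/(s+11)
Cover-up: A=1/(s+11)|_{s=-8}=1/3; B=1/(s+8)|_{s=-11}=-1/3
L^(-1)=(1/3)e^(-8t) - (1/3)e^(-11t)

Answer: (1/3)(e^(-8t) - e^(-11t))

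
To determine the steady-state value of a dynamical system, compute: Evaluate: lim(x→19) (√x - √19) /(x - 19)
Multiply by conjugate (√x + √19)/(√x + √19):
=(x - 19)/((x - 19)(√x + √19))=1/(√x + √19)
As x → 19: 1/(2√19)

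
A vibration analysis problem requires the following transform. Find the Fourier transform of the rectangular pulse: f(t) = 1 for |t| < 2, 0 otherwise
F(omega) = integral from -2 to 2 of e^(-j * omega * t) dt
= 2 * sin(2 * omega)/omega = 4 * sinc(2 * omega/pi)

Answer: 2 * sin(2 * omega)/omega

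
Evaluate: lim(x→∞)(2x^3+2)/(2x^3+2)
Divide numerator and denominator by x^3:
lim (2+2/x^3)/(2+2/x^3) = 1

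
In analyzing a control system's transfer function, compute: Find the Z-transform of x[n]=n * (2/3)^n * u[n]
Using the property Z{n*a^n*u[n]}=az/(z-a)^2
With a=2/3: X(z)=(2/3)z/(z - 2/3)^2, |z| > 2/3

Answer: (2/3)z/(z - 2/3)^2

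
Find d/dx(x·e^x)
Product rule: (fg)' = f'g+fg'
f = x, f' = 1
g = e^x, g' = e^x

Answer: e^x+x·e^x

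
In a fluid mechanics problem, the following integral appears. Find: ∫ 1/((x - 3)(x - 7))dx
Partial fractions: 1/((x-3)(x-7))=A/(x-3) + B/(x-7)
A=-1/4, B=1/4
∫ [-1/4· 1/(x-3) + 1/4· 1/(x-7)] dx
=(1/4)[ln|x-7| - ln|x-3|] + C

Answer: (1/4)·ln|(x-7)/(x-3)| + C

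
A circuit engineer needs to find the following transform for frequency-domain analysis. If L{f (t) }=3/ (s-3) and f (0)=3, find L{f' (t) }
L{f'(t)} = s·F(s) - f(0) = 3s/(s-3)-3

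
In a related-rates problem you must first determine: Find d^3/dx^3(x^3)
Apply power rule 3 times:
d^1: 3x^2
d^2: 6x
d^3: 6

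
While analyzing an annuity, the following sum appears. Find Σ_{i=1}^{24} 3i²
=3·n(n + 1)(2n + 1)/6=3·24·25·49/6=14700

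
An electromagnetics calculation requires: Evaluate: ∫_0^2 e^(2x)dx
Antiderivative: (1/2)e^(2x)
Evaluate: (1/2)(e^4 - 1)

Answer: (e^4 - 1)/2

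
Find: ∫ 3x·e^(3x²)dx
Let u=3x², du=6x dx
∫ (1/2)e^u du=e^u/2+C

Answer: e^(3x²)/2+C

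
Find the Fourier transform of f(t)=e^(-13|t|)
Using the standard pair: F{e^(-a|t|)} = 2a/(a^2 + omega^2)
With a = 13: F(omega) = 26/(169 + omega^2)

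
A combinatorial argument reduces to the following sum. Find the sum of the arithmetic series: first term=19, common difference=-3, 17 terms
Last term: a_n=19 + (17 - 1)·-3=-29
Sum=n(a_1 + a_n)/2=17(19 + (-29))/2=-85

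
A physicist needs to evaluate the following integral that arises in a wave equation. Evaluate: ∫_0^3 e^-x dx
Antiderivative: -e^-x
Evaluate: -(e^-3 - 1)

Answer: (e^-3 - 1)/(-1)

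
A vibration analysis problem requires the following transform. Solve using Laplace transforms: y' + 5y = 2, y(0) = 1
Take L of both sides: sY(s) - 1 + 5Y(s)=2/s
Y(s)(s + 5)=2/s + 1
Y(s)=2/(s(s + 5)) + 1/(s + 5)
Partial fractions: 2/(s(s + 5))=(2/5)/s - (2/5)/(s + 5)
So Y(s)=(2/5)/s + (3/5)/(s + 5)
Inverse transform (L^(-1){1/s}=1, L^(-1){1/(s + 5)}=e^(-5t)):

Answer: y(t)=2/5 + (3/5)·e^(-5t)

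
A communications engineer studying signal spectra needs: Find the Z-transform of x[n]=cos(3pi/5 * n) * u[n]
Z{cos(w0 * n) * u[n]}=z(z - cos(w0))/(z^2-2z * cos(w0)+1)
With w0=3pi/5: X(z)=z(z - cos(3pi/5))/(z^2-2z * cos(3pi/5)+1)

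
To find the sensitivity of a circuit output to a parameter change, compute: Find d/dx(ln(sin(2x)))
Chain rule: d/dx[ln(u)]=u'/u where u=sin(2x)
u'=2cos(2x)

Answer: (2cos(2x))/(sin(2x))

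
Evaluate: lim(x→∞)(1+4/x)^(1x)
Rewrite as [(1 + 4/x)^x]^1.
lim(1 + 4/x)^x = e^4, so limit = (e^4)^1 = e^4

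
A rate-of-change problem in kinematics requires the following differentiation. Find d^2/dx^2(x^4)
Apply power rule 2 times:
d^1: 4x^3
d^2: 12x^2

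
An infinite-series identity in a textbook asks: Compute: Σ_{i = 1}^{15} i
Using formula: Σ i^1=n(n+1)/2=15·16/2=120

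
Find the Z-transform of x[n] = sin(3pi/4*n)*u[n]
Z{sin(w0*n)*u[n]}=z*sin(w0)/(z^2 - 2z*cos(w0) + 1)
With w0=3pi/4: X(z)=z*sin(3pi/4)/(z^2 - 2z*cos(3pi/4) + 1)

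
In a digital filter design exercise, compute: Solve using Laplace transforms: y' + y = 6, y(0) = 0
Take L of both sides: sY(s) - 0 + Y(s) = 6/s
Y(s)(s + 1) = 6/s + 0
Y(s) = 6/(s(s + 1)) + 0/(s + 1)
Partial fractions: 6/(s(s + 1)) = 6/s - 6/(s + 1)
So Y(s) = 6/s - 6/(s + 1)
Inverse transform (L^(-1){1/s} = 1, L^(-1){1/(s + 1)} = e^(-t)):

Answer: y(t) = 6 - 6·e^(-t)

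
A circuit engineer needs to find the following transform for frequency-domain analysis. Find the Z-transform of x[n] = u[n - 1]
Using the time-shift property: Z{u[n-1]} = z^(-1)*z/(z-1)
= z^(0)/(z-1)

Answer: 1/(z-1)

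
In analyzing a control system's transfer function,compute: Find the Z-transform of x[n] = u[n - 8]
Using the time-shift property: Z{u[n-8]}=z^(-8)*z/(z-1)
=z^(-7)/(z-1)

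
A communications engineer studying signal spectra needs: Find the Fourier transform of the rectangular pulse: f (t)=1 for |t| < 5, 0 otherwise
F(omega)=integral from -5 to 5 of e^(-j*omega*t) dt
=2*sin(5*omega)/omega=10*sinc(5*omega/pi)

Answer: 2*sin(5*omega)/omega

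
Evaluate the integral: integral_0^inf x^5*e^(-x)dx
This is a Gamma integral. Substitute u = 1x:
integral_0^inf x^5 * e^(-x) dx = (1/1^6) integral_0^inf u^5 * e^(-u) du
= Gamma(6)/1^6 = 5!/1^6 = 120/1

Answer: 120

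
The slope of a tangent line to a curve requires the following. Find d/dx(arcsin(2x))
d/dx[arcsin(u)]=u'/√(1-u²), u=2x, u'=2

Answer: 2/√(1 - 4x²)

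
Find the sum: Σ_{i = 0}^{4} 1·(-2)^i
Geometric series: S = a(1 - r^n)/(1 - r)
a = 1, r = -2, n = 5
S = 1(1+32)/3 = 11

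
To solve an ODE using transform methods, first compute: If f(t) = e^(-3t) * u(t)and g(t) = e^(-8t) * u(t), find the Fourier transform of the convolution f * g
By the convolution theorem: F{f * g} = F(omega) * G(omega)
F(omega) = 1/(3+j * omega), G(omega) = 1/(8+j * omega)
F{f * g} = 1/((3+j * omega)(8+j * omega))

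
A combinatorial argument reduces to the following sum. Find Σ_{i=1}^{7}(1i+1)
= 1·Σ i + 1·7 = 1·28 + 7 = 35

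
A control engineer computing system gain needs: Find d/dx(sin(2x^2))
Chain rule: d/dx[sin(u)]=cos(u)·u' where u=2x^2
u'=4x

Answer: 4x·cos(2x^2)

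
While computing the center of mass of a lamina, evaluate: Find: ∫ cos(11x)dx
Using substitution u = 11x: ∫ cos(u) du/11 = sin(u)/11+C

Answer: (1/11)sin(11x)+C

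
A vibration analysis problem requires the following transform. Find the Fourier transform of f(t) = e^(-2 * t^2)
The Fourier transform of a Gaussian e^(-a * t^2) is sqrt(pi/a) * e^(-omega^2/(4a)).
With a=2: F(omega)=sqrt(pi/2) * e^(-omega^2/8)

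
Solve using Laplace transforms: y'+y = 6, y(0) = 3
Take L of both sides: sY(s) - 3 + Y(s)=6/s
Y(s)(s + 1)=6/s + 3
Y(s)=6/(s(s + 1)) + 3/(s + 1)
Partial fractions: 6/(s(s + 1))=6/s - 6/(s + 1)
So Y(s)=6/s - 3/(s + 1)
Inverse transform (L^(-1){1/s}=1, L^(-1){1/(s + 1)}=e^(-t)):

Answer: y(t)=6 - 3·e^(-t)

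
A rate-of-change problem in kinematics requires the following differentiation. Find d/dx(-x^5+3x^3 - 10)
Power rule: d/dx(ax^n)=n·a·x^(n-1)
Term by term: -5·x^4+9·x^2

Answer: -5x^4+9x^2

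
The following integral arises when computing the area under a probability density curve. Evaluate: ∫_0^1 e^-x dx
Antiderivative: -e^-x
Evaluate: -(e^-1-1)

Answer: (e^-1-1)/(-1)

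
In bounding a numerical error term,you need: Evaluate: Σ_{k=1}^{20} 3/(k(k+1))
Partial fractions: 3/(k(k+1))=3/k - 3/(k+1)
Telescoping sum: 3(1-1/21)=3·20/21

Answer: 20/7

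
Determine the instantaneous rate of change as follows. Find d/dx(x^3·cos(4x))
Product rule: (fg)' = f'g + fg'
f = x^3, f' = 3x^2
g = cos(4x), g' = -4·sin(4x)

Answer: 3x^2·cos(4x) - 4x^3·sin(4x)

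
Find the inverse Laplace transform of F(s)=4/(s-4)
L^(-1){4/(s-a)} = c·e^(at)
Here a = 4, c = 4

Answer: 4e^(4t)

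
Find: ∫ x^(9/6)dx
Power rule: ∫ x^(3/2) dx = x^(5/2)/(5/2) + C

Answer: (2/5)·x^(5/2) + C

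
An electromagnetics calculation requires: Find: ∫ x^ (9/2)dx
Power rule: ∫ x^(9/2) dx=x^(11/2)/(11/2)+C

Answer: (2/11)·x^(11/2)+C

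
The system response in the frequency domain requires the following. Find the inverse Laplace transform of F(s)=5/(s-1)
L^(-1){5/(s-a)}=c·e^(at)
Here a=1, c=5

Answer: 5e^(t)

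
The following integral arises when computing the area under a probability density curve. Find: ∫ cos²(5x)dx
Using identity cos²(u)=(1+cos(2u))/2:
∫ (1+cos(10x))/2 dx=x/2+sin(10x)/20+C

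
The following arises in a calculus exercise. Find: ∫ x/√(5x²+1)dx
Let u=5x²+1, du=10x dx
∫ (1/10)·u^(-1/2) du=√u/5+C

Answer: √(5x²+1)/5+C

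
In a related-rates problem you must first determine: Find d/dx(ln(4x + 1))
Chain rule: d/dx[ln(u)] = u'/u where u = 4x+1
u' = 4

Answer: (4)/(4x+1)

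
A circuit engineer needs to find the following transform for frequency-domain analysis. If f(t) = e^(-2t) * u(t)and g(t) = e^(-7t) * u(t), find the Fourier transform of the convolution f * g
By the convolution theorem: F{f * g} = F(omega) * G(omega)
F(omega) = 1/(2+j * omega), G(omega) = 1/(7+j * omega)
F{f * g} = 1/((2+j * omega)(7+j * omega))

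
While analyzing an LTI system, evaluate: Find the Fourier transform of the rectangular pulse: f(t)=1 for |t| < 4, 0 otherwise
F(omega) = integral from -4 to 4 of e^(-j * omega * t) dt
= 2 * sin(4 * omega)/omega = 8 * sinc(4 * omega/pi)

Answer: 2 * sin(4 * omega)/omega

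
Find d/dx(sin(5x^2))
Chain rule: d/dx[sin(u)] = cos(u)·u' where u = 5x^2
u' = 10x

Answer: 10x·cos(5x^2)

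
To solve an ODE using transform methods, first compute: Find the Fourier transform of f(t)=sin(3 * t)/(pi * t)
sin(W * t)/(pi * t) = (W/pi) * sinc(W * t/pi) is the impulse response of the ideal low-pass filter with cutoff W (here W = 3).
Its Fourier transform is a rectangular function:
F(omega) = 1 for |omega| < 3, 0 otherwise

Answer: rect(omega/6) [i.e., 1 for |omega| < 3, 0 otherwise]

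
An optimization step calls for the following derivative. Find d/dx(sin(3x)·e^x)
Product rule: (fg)' = f'g+fg'
f = sin(3x), f' = 3·cos(3x)
g = e^x, g' = e^x

Answer: 3·cos(3x)·e^x+sin(3x)·e^x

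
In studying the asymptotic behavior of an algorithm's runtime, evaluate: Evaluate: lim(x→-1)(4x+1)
Polynomial is continuous, so substitute x=-1:
4·(-1) + 1=-3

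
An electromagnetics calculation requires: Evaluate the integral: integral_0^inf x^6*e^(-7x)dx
This is a Gamma integral. Substitute u = 7x (du = 7 dx):
integral_0^inf x^6 * e^(-7x) dx = (1/7^7) integral_0^inf u^6 * e^(-u) du
= Gamma(7)/7^7 = 6!/7^7 = 720/823543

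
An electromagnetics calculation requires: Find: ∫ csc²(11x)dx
Since d/dx[-cot(11x)]=11csc²(11x), integral=-cot(11x)/11 + C

Answer: (-1/11)cot(11x) + C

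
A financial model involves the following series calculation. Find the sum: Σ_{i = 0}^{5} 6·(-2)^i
Geometric series: S = a(1 - r^n)/(1 - r)
a = 6, r = -2, n = 6
S = 6(1 - 64)/3 = -126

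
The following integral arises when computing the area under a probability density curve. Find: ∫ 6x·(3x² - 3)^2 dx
Let u = 3x² - 3, du = 6x dx
∫ u^2 du = u^3/3 + C

Answer: (3x² - 3)^3/3 + C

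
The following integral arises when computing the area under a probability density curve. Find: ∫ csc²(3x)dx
Since d/dx[-cot(3x)]=3csc²(3x), integral=-cot(3x)/3+C

Answer: (-1/3)cot(3x)+C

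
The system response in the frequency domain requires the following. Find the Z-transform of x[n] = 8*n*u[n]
Z{n*u[n]} = z/(z-1)^2
By linearity: Z{8*n*u[n]} = 8z/(z-1)^2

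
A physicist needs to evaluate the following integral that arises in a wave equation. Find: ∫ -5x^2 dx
Using power rule: ∫ -5x^2 dx=-5/3 x^3 + C=(-5/3)x^3 + C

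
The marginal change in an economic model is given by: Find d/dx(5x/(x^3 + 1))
Quotient rule: (f/g)'=(f'g - fg')/g²
f=5x, f'=5
g=x^3 + 1, g'=3x^2

Answer: (5·(x^3 + 1) - 15x^3)/(x^3 + 1)²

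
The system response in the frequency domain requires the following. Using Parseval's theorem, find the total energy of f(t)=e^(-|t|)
Parseval's theorem: E=integral |f(t)|^2 dt=(1/2pi) integral |F(omega)|^2 domega
E=integral_{-inf}^{inf} e^(-2|t|) dt=2*integral_0^inf e^(-2t) dt=2/(2*1)=1/1

Answer: 1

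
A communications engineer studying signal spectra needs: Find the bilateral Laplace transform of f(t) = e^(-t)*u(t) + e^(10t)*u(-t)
For e^(-t)*u(t): L = 1/(s+1), Re(s) > -1
For e^(10t)*u(-t): L = -1/(s-10), Re(s) < 10
Combined: F(s) = 1/(s+1)-1/(s-10), -1 < Re(s) < 10

Answer: 1/(s+1)-1/(s-10), ROC: -1 < Re(s) < 10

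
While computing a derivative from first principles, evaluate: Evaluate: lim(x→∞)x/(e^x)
Apply L'Hôpital 1 times (∞/∞ each time):
Eventually get 1!/(e^x) → 0

Answer: 0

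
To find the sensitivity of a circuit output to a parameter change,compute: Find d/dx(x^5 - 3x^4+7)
Power rule: d/dx(ax^n) = n·a·x^(n-1)
Term by term: 5·x^4 - 12·x^3

Answer: 5x^4 - 12x^3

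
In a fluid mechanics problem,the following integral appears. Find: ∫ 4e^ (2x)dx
Since d/dx[e^(2x)]=2e^(2x), we get 2 e^(2x) + C

Answer: 2e^(2x) + C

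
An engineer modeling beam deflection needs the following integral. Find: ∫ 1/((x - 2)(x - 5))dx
Partial fractions: 1/((x-2)(x-5)) = A/(x-2) + B/(x-5)
A = -1/3, B = 1/3
∫ [-1/3· 1/(x-2) + 1/3· 1/(x-5)] dx
= (1/3)[ln|x-5| - ln|x-2|] + C

Answer: (1/3)·ln|(x-5)/(x-2)| + C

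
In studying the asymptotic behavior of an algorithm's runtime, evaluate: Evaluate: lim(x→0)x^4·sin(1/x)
Squeeze theorem: -|x^4| ≤ x^4·sin(1/x) ≤ |x^4|
Since x^4 → 0 as x → 0, by squeeze theorem the limit is 0

Answer: 0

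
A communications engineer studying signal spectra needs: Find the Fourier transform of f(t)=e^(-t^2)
The Fourier transform of a Gaussian e^(-t^2) is sqrt(pi)*e^(-omega^2/4).
With a = 1: F(omega) = sqrt(pi)*e^(-omega^2/4)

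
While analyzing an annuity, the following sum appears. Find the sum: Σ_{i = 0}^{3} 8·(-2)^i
Geometric series: S = a(1 - r^n)/(1 - r)
a = 8, r = -2, n = 4
S = 8(1 - 16)/3 = -40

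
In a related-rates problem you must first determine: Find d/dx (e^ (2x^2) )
Chain rule: d/dx[e^u]=e^u · u' where u=2x^2
u'=4x

Answer: 4x·e^(2x^2)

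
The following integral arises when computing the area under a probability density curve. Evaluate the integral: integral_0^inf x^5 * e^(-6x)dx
This is a Gamma integral. Substitute u=6x (du=6 dx):
integral_0^inf x^5 * e^(-6x) dx=(1/6^6) integral_0^inf u^5 * e^(-u) du
=Gamma(6)/6^6=5!/6^6=120/46656

Answer: 5/1944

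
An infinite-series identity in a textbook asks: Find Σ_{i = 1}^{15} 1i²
=1·n(n+1)(2n+1)/6=1·15·16·31/6=1240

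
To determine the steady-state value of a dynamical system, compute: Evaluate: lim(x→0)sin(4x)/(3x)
L'Hôpital (0/0): lim 4cos(4x)/3 = 4/3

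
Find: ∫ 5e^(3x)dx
Since d/dx[e^(3x)] = 3e^(3x), we get 5/3 e^(3x) + C

Answer: (5/3)e^(3x) + C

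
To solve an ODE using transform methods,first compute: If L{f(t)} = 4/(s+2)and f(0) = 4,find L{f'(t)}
L{f'(t)}=s·F(s) - f(0)=4s/(s+2)-4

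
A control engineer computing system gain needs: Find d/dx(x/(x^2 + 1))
Quotient rule: (f/g)'=(f'g - fg')/g²
f=x, f'=1
g=x^2+1, g'=2x

Answer: (1·(x^2+1)-2x^2)/(x^2+1)²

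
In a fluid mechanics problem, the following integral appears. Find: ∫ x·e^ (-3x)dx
Integration by parts: u=x, dv=e^(-3x) dx
du=dx, v=e^(-3x)/(-3)
=x·e^(-3x)/(-3) - ∫ e^(-3x)/(-3) dx
=x·e^(-3x)/(-3) - e^(-3x)/9+C

Answer: e^(-3x)(x/(-3)-1/9)+C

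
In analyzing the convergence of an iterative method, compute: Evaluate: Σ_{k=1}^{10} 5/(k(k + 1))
Partial fractions: 5/(k(k+1))=5/k - 5/(k+1)
Telescoping sum: 5(1-1/11)=5·10/11

Answer: 50/11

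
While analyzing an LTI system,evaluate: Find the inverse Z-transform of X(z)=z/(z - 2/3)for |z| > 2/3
Standard pair: z/(z-a) <-> a^n*u[n] for causal signals
With a = 2/3: x[n] = (2/3)^n*u[n]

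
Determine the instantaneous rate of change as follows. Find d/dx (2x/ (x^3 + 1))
Quotient rule: (f/g)' = (f'g - fg')/g²
f = 2x, f' = 2
g = x^3+1, g' = 3x^2

Answer: (2·(x^3+1)-6x^3)/(x^3+1)²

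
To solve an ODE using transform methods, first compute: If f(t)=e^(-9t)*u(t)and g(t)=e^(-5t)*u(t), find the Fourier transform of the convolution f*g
By the convolution theorem: F{f * g} = F(omega) * G(omega)
F(omega) = 1/(9 + j * omega), G(omega) = 1/(5 + j * omega)
F{f * g} = 1/((9 + j * omega)(5 + j * omega))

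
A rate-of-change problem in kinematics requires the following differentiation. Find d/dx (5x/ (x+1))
Quotient rule: (f/g)'=(f'g - fg')/g²
f=5x, f'=5
g=x+1, g'=1

Answer: (5·(x+1)-5x)/(x+1)²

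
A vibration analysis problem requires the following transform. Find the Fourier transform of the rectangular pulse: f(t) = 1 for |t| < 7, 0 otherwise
F(omega)=integral from -7 to 7 of e^(-j*omega*t) dt
=2*sin(7*omega)/omega=14*sinc(7*omega/pi)

Answer: 2*sin(7*omega)/omega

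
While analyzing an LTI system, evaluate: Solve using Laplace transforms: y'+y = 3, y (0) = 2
Take L of both sides: sY(s) - 2 + Y(s) = 3/s
Y(s)(s + 1) = 3/s + 2
Y(s) = 3/(s(s + 1)) + 2/(s + 1)
Partial fractions: 3/(s(s + 1)) = 3/s - 3/(s + 1)
So Y(s) = 3/s - 1/(s + 1)
Inverse transform (L^(-1){1/s} = 1, L^(-1){1/(s + 1)} = e^(-t)):

Answer: y(t) = 3 - e^(-t)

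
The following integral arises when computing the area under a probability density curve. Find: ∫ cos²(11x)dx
Using identity cos²(u)=(1+cos(2u))/2:
∫ (1+cos(22x))/2 dx=x/2+sin(22x)/44+C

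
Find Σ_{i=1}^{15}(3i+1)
= 3·Σ i+1·15 = 3·120+15 = 375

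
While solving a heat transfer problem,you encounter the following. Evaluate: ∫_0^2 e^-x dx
Antiderivative: -e^-x
Evaluate: -(e^-2 - 1)

Answer: (e^-2 - 1)/(-1)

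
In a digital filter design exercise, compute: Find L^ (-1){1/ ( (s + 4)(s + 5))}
Partial fractions: 1/((s+4)(s+5)) = A/(s+4)+B/(s+5)
Cover-up: A = 1/(s+5)|_{s = -4} = 1; B = 1/(s+4)|_{s = -5} = -1
L^(-1) = e^(-4t) - e^(-5t)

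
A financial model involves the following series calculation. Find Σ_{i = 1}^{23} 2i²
= 2·n(n+1)(2n+1)/6 = 2·23·24·47/6 = 8648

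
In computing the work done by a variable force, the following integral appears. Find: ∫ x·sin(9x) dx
By parts: u=x, dv=sin(9x) dx
du=dx, v=-cos(9x)/9
=-x·cos(9x)/9 + sin(9x)/9² + C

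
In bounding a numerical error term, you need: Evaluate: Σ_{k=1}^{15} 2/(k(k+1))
Partial fractions: 2/(k(k+1)) = 2/k - 2/(k+1)
Telescoping sum: 2(1-1/16) = 2·15/16

Answer: 15/8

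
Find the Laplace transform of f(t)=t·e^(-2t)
L{t·e^(at)} = 1/(s-a)²
L{t·e^(-2t)} = 1/(s+2)²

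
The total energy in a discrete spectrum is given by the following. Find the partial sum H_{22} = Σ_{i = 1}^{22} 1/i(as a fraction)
H_22 = 1+1/2+1/3+...+1/22
= 19093197/5173168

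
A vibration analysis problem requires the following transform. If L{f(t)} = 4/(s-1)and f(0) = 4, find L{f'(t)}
L{f'(t)}=s·F(s) - f(0)=4s/(s-1) - 4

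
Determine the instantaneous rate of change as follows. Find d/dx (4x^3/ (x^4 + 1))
Quotient rule: (f/g)' = (f'g - fg')/g²
f = 4x^3, f' = 12x^2
g = x^4+1, g' = 4x^3

Answer: (12x^2·(x^4+1)-16x^6)/(x^4+1)²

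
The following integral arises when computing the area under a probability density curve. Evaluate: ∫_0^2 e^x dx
Antiderivative: e^x
Evaluate: (e^2-1)

Answer: e^2-1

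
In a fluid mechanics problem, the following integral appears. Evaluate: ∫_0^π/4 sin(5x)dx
Antiderivative: -cos(5x)/5
Evaluate at bounds: [-cos(5·π/4)/5] - [-cos(5·0)/5]
= (-(-√2/2)+(1))/5 = 1/5+√2/10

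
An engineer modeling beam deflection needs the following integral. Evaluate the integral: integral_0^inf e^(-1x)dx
integral_0^inf e^(-1x) dx = [-1/1 * e^(-1x)]_0^inf
= 0 - (-1/1) = 1/1

Answer: 1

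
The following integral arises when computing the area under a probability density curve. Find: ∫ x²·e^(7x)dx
Integration by parts twice:
First: u=x², dv=e^(7x) dx => x²e^(7x)/7 - (2/7)∫ xe^(7x) dx
Second (∫ xe^(7x) dx): xe^(7x)/7 - e^(7x)/49
Combining: e^(7x)(x²/7 - 2x/49 + 2/343) + C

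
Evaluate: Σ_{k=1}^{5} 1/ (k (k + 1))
Partial fractions: 1/(k(k + 1))=1/k - 1/(k + 1)
Telescoping sum: 1(1 - 1/6)=1·5/6

Answer: 5/6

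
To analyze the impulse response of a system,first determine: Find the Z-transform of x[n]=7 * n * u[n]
Z{n * u[n]}=z/(z-1)^2
By linearity: Z{7 * n * u[n]}=7z/(z-1)^2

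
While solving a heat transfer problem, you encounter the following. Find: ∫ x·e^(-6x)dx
Integration by parts: u=x, dv=e^(-6x) dx
du=dx, v=e^(-6x)/(-6)
=x·e^(-6x)/(-6) - ∫ e^(-6x)/(-6) dx
=x·e^(-6x)/(-6) - e^(-6x)/36+C

Answer: e^(-6x)(x/(-6)-1/36)+C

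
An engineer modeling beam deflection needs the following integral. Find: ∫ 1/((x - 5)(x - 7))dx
Partial fractions: 1/((x-5)(x-7))=A/(x-5) + B/(x-7)
A=-1/2, B=1/2
∫ [-1/2· 1/(x-5) + 1/2· 1/(x-7)] dx
=(1/2)[ln|x-7| - ln|x-5|] + C

Answer: (1/2)·ln|(x-7)/(x-5)| + C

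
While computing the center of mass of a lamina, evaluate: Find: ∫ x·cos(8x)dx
By parts: u = x, dv = cos(8x) dx
du = dx, v = sin(8x)/8
= x·sin(8x)/8 + cos(8x)/8² + C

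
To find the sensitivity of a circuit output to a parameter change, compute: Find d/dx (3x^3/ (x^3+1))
Quotient rule: (f/g)'=(f'g - fg')/g²
f=3x^3, f'=9x^2
g=x^3+1, g'=3x^2

Answer: (9x^2·(x^3+1)-9x^5)/(x^3+1)²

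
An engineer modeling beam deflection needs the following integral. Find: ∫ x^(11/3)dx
Power rule: ∫ x^(11/3) dx=x^(14/3)/(14/3)+C

Answer: (3/14)·x^(14/3)+C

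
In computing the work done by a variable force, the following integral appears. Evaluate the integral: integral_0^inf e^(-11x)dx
integral_0^inf e^(-11x) dx = [-1/11*e^(-11x)]_0^inf
= 0 - (-1/11) = 1/11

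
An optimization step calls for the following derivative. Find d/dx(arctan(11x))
d/dx[arctan(u)] = u'/(1+u²), u = 11x, u' = 11

Answer: 11/(1+121x²)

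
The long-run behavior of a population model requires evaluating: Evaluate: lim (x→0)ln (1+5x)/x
L'Hôpital (0/0): lim 5/(1+5x) / 1=5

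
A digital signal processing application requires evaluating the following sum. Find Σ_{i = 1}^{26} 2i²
= 2·n(n+1)(2n+1)/6 = 2·26·27·53/6 = 12402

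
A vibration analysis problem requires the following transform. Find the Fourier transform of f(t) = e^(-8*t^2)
The Fourier transform of a Gaussian e^(-a*t^2) is sqrt(pi/a)*e^(-omega^2/(4a)).
With a = 8: F(omega) = sqrt(pi/8)*e^(-omega^2/32)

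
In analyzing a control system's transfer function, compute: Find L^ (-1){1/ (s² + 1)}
L^(-1){w/(s²+w²)}=sin(wt)
Here w=1

Answer: sin(t)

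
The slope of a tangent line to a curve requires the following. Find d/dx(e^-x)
Chain rule: d/dx[e^u] = e^u · u' where u = -x
u' = -1

Answer: -1·e^-x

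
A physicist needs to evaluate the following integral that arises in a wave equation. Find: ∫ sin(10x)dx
Using substitution u=10x: ∫ sin(u) du/10=-cos(u)/10+C

Answer: (-1/10)cos(10x)+C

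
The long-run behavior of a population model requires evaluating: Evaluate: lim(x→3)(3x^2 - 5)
Polynomial is continuous, so substitute x = 3:
3·3^2-5 = 22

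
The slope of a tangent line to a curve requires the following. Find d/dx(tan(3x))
Chain rule: d/dx[tan(u)] = sec²(u)·u' where u = 3x
u' = 3

Answer: 3·sec²(3x)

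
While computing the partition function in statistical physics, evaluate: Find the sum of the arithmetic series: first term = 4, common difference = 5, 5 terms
Last term: a_n=4 + (5 - 1)·5=24
Sum=n(a_1 + a_n)/2=5(4 + 24)/2=70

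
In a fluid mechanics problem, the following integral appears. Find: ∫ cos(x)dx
Using standard integral: ∫ cos(x) dx = sin(x) + C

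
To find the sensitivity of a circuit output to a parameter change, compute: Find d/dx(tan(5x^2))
Chain rule: d/dx[tan(u)] = sec²(u)·u' where u = 5x^2
u' = 10x

Answer: 10x·sec²(5x^2)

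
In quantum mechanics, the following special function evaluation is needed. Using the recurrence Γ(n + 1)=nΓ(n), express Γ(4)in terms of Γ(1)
Γ(4)=3Γ(3)=3·2Γ(2)=...=3!·Γ(1)=6·Γ(1)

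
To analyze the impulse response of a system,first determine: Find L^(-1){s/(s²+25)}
L^(-1){s/(s² + w²)} = cos(wt)
Here w = 5

Answer: cos(5t)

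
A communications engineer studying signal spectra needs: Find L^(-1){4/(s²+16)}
L^(-1){w/(s²+w²)} = sin(wt)
Here w = 4

Answer: sin(4t)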